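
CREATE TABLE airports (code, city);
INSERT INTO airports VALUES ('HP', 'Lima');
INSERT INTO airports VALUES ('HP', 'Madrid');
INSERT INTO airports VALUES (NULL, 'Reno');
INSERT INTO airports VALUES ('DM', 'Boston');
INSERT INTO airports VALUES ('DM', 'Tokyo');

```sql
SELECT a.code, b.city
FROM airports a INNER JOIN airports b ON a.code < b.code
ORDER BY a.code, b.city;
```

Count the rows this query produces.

4

INNER JOIN keeps only pairs where the ON condition holds.
Matching on a.code < b.code. A NULL in a compared column never satisfies the condition.
Matched pairs: 4.
Total: 4 rows.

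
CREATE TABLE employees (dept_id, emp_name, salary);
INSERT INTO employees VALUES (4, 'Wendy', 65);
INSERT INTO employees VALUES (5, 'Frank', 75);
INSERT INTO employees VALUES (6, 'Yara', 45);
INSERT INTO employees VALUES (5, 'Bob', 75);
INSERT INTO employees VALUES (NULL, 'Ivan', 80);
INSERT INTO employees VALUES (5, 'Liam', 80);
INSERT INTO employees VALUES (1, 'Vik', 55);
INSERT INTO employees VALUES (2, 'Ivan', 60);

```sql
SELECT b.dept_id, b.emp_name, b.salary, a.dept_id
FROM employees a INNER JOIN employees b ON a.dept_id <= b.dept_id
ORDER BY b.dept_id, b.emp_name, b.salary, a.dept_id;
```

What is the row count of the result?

INNER JOIN keeps only pairs where the ON condition holds.
Matching on a.dept_id <= b.dept_id. A NULL in a compared column never satisfies the condition.
- a[0] dept_id=4 → 5 match(es) in b → 5 row(s).
- a[1] dept_id=5 → 4 match(es) in b → 4 row(s).
- a[2] dept_id=6 → 1 match(es) in b → 1 row(s).
- a[3] dept_id=5 → 4 match(es) in b → 4 row(s).
- a[4] dept_id=NULL → no match; dropped.
- a[5] dept_id=5 → 4 match(es) in b → 4 row(s).
- a[6] dept_id=1 → 7 match(es) in b → 7 row(s).
- a[7] dept_id=2 → 6 match(es) in b → 6 row(s).
Total: 31 rows.

31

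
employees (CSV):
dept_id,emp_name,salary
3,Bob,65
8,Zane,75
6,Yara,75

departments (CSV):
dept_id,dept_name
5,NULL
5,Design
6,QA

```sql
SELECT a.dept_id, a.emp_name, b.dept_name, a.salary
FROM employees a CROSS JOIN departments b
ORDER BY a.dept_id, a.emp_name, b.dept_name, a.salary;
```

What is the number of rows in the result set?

9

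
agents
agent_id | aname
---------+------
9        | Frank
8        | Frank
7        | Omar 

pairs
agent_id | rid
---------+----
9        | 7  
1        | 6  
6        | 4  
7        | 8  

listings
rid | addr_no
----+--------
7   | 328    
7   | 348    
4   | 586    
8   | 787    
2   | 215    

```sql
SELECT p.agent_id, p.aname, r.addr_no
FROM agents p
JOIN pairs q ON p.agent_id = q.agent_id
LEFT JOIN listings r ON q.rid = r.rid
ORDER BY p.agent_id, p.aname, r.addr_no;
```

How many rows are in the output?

Step 1 — p INNER JOIN q on agent_id → 2 row(s).
Then LEFT JOIN `listings r` on rid: each of those 2 rows is kept; rows whose q.rid has no match in r get NULL for r's columns.
Result: 3 row(s).

3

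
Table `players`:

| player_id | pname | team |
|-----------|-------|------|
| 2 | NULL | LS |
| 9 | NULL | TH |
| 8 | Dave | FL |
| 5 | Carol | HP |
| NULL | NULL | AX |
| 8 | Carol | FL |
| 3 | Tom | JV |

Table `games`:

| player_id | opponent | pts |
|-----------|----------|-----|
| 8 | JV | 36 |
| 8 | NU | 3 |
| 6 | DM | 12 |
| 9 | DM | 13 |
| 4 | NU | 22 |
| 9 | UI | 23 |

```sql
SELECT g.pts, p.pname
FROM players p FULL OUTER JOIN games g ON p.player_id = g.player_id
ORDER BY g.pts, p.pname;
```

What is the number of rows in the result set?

FULL OUTER JOIN keeps every row from both sides; unmatched rows get NULL for the other side's columns.
Matching on p.player_id = g.player_id. A NULL in a compared column never satisfies the condition.
- p row (player_id=2): no match → kept, g columns NULL.
- p row (player_id=9): matches 2 g row(s) → 2 output row(s).
- p row (player_id=8): matches 2 g row(s) → 2 output row(s).
- p row (player_id=5): no match → kept, g columns NULL.
- p row (player_id=NULL): no match → kept, g columns NULL.
- p row (player_id=8): matches 2 g row(s) → 2 output row(s).
- p row (player_id=3): no match → kept, g columns NULL.
- 2 row(s) from g found no p partner → padded with NULL.
Total: 6 matched + 6 padded = 12 rows.

12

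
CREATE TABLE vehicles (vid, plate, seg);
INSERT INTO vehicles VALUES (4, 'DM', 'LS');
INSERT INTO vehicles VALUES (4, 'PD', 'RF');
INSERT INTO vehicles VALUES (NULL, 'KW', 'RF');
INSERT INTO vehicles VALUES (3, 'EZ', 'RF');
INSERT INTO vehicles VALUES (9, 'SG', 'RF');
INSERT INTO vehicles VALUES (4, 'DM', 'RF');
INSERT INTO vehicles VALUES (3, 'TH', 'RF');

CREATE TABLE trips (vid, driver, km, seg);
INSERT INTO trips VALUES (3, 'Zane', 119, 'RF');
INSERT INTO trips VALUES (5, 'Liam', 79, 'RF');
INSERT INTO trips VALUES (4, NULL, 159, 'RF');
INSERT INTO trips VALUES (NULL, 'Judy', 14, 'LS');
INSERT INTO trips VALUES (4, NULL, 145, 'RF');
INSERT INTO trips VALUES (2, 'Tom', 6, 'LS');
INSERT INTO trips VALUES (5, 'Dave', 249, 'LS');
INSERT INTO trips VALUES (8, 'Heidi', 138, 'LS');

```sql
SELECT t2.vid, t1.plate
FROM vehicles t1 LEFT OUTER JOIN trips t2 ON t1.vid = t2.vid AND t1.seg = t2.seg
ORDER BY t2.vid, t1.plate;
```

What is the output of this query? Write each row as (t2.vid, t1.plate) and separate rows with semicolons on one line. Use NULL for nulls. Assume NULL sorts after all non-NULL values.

LEFT JOIN keeps every row from `vehicles`; unmatched rows get NULL for `trips`'s columns.
Matching on t1.vid = t2.vid AND t1.seg = t2.seg. A NULL in a compared column never satisfies the condition.
- t1 row (vid=4, seg=LS): no match → kept, t2 columns NULL.
- t1 row (vid=4, seg=RF): matches 2 t2 row(s) → 2 output row(s).
- t1 row (vid=NULL, seg=RF): no match → kept, t2 columns NULL.
- t1 row (vid=3, seg=RF): matches 1 t2 row(s) → 1 output row(s).
- t1 row (vid=9, seg=RF): no match → kept, t2 columns NULL.
- t1 row (vid=4, seg=RF): matches 2 t2 row(s) → 2 output row(s).
- t1 row (vid=3, seg=RF): matches 1 t2 row(s) → 1 output row(s).
After projecting and ordering:
t2.vid | t1.plate
3 | EZ
3 | TH
4 | DM
4 | DM
4 | PD
4 | PD
NULL | DM
NULL | KW
NULL | SG

(3, EZ); (3, TH); (4, DM); (4, DM); (4, PD); (4, PD); (NULL, DM); (NULL, KW); (NULL, SG)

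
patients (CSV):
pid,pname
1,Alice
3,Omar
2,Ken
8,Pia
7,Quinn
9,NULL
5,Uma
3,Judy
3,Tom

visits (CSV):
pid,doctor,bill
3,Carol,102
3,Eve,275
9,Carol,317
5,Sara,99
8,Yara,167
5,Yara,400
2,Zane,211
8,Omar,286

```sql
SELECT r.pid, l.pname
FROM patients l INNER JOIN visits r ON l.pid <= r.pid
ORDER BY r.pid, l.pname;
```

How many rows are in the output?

49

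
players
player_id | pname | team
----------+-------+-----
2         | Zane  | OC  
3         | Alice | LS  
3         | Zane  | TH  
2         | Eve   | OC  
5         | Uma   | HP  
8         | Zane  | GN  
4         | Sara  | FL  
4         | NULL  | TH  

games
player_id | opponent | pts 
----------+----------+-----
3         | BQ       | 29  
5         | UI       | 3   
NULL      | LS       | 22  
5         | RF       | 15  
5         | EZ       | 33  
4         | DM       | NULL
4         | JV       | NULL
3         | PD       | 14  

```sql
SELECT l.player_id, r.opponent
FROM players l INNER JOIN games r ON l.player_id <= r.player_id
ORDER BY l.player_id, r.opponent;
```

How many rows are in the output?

41

INNER JOIN keeps only pairs where the ON condition holds.
Matching on l.player_id <= r.player_id. A NULL in a compared column never satisfies the condition.
- l row (player_id=2): matches 7 r row(s) → 7 output row(s).
- l row (player_id=3): matches 7 r row(s) → 7 output row(s).
- l row (player_id=3): matches 7 r row(s) → 7 output row(s).
- l row (player_id=2): matches 7 r row(s) → 7 output row(s).
- l row (player_id=5): matches 3 r row(s) → 3 output row(s).
- l row (player_id=8): no match → dropped.
- l row (player_id=4): matches 5 r row(s) → 5 output row(s).
- l row (player_id=4): matches 5 r row(s) → 5 output row(s).
Total: 41 rows.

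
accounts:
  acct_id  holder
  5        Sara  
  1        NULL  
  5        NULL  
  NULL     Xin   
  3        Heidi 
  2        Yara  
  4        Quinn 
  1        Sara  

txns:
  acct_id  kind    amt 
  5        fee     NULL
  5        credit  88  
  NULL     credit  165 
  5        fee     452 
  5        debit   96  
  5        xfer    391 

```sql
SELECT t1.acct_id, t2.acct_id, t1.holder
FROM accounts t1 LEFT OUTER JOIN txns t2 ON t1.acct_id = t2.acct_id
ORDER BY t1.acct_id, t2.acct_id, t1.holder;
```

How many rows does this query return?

16

LEFT JOIN keeps every row from `accounts`; unmatched rows get NULL for `txns`'s columns.
Matching on t1.acct_id = t2.acct_id. A NULL in a compared column never satisfies the condition.
- t1[0] acct_id=5 → 5 match(es) in t2 → 5 row(s).
- t1[1] acct_id=1 → no match; kept with NULLs on the t2 side.
- t1[2] acct_id=5 → 5 match(es) in t2 → 5 row(s).
- t1[3] acct_id=NULL → no match; kept with NULLs on the t2 side.
- t1[4] acct_id=3 → no match; kept with NULLs on the t2 side.
- t1[5] acct_id=2 → no match; kept with NULLs on the t2 side.
- t1[6] acct_id=4 → no match; kept with NULLs on the t2 side.
- t1[7] acct_id=1 → no match; kept with NULLs on the t2 side.
Total: 10 matched + 6 padded = 16 rows.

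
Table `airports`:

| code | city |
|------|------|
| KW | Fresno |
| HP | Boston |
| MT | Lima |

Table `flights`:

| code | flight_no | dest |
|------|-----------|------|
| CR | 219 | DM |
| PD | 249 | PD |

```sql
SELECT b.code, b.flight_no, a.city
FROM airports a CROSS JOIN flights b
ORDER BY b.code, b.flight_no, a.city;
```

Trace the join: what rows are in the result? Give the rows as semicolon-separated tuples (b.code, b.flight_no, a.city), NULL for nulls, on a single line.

CROSS JOIN pairs every row of `airports` with every row of `flights`: 3 × 2 = 6 rows.
After projecting and ordering:
b.code | b.flight_no | a.city
CR | 219 | Boston
CR | 219 | Fresno
CR | 219 | Lima
PD | 249 | Boston
PD | 249 | Fresno
PD | 249 | Lima

(CR, 219, Boston); (CR, 219, Fresno); (CR, 219, Lima); (PD, 249, Boston); (PD, 249, Fresno); (PD, 249, Lima)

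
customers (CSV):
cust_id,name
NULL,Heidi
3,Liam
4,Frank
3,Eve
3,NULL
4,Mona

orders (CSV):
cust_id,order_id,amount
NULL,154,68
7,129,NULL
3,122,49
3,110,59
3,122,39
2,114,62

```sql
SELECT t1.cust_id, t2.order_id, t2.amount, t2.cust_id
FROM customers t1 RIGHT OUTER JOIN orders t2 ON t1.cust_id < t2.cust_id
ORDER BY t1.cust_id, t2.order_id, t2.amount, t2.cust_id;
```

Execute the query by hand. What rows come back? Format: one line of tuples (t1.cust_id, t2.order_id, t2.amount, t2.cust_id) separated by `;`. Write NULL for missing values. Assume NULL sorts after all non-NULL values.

RIGHT JOIN keeps every row from `orders`; unmatched rows get NULL for `customers`'s columns.
Matching on t1.cust_id < t2.cust_id. A NULL in a compared column never satisfies the condition.
- t1 row (cust_id=NULL): no match.
- t1 row (cust_id=3): matches 1 t2 row(s) → 1 output row(s).
- t1 row (cust_id=4): matches 1 t2 row(s) → 1 output row(s).
- t1 row (cust_id=3): matches 1 t2 row(s) → 1 output row(s).
- t1 row (cust_id=3): matches 1 t2 row(s) → 1 output row(s).
- t1 row (cust_id=4): matches 1 t2 row(s) → 1 output row(s).
- plus 5 unmatched t2 row(s), each kept with NULL t1 columns.
After projecting and ordering:
t1.cust_id | t2.order_id | t2.amount | t2.cust_id
3 | 129 | NULL | 7
3 | 129 | NULL | 7
3 | 129 | NULL | 7
4 | 129 | NULL | 7
4 | 129 | NULL | 7
NULL | 110 | 59 | 3
NULL | 114 | 62 | 2
NULL | 122 | 39 | 3
NULL | 122 | 49 | 3
NULL | 154 | 68 | NULL

(3, 129, NULL, 7); (3, 129, NULL, 7); (3, 129, NULL, 7); (4, 129, NULL, 7); (4, 129, NULL, 7); (NULL, 110, 59, 3); (NULL, 114, 62, 2); (NULL, 122, 39, 3); (NULL, 122, 49, 3); (NULL, 154, 68, NULL)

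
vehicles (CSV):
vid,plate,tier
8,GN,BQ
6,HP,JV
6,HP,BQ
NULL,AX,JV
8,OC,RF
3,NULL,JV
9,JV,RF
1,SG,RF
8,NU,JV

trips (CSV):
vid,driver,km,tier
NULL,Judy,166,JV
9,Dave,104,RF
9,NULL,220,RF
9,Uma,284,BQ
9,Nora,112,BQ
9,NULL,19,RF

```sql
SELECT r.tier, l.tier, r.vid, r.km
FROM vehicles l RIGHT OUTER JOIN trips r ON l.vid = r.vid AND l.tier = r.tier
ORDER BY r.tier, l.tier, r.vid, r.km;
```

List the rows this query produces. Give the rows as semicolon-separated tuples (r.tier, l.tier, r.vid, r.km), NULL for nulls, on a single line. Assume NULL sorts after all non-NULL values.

(BQ, NULL, 9, 112); (BQ, NULL, 9, 284); (JV, NULL, NULL, 166); (RF, RF, 9, 19); (RF, RF, 9, 104); (RF, RF, 9, 220)

RIGHT JOIN keeps every row from `trips`; unmatched rows get NULL for `vehicles`'s columns.
Matching on l.vid = r.vid AND l.tier = r.tier. A NULL in a compared column never satisfies the condition.
- vid=8, tier=BQ: no matching r row.
- vid=6, tier=JV: no matching r row.
- vid=6, tier=BQ: no matching r row.
- vid=NULL, tier=JV: no matching r row.
- vid=8, tier=RF: no matching r row.
- vid=3, tier=JV: no matching r row.
- vid=9, tier=RF: 3 matching r row(s), so 3 row(s) emitted.
- vid=1, tier=RF: no matching r row.
- vid=8, tier=JV: no matching r row.
- 3 r row(s) had no l match → kept, l columns NULL.
After projecting and ordering:
r.tier | l.tier | r.vid | r.km
BQ | NULL | 9 | 112
BQ | NULL | 9 | 284
JV | NULL | NULL | 166
RF | RF | 9 | 19
RF | RF | 9 | 104
RF | RF | 9 | 220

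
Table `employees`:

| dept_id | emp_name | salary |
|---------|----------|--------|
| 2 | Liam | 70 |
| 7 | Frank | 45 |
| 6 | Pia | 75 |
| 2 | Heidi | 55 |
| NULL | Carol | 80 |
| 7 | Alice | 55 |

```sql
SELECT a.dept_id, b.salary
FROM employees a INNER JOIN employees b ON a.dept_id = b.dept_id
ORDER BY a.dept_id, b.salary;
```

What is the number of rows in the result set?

9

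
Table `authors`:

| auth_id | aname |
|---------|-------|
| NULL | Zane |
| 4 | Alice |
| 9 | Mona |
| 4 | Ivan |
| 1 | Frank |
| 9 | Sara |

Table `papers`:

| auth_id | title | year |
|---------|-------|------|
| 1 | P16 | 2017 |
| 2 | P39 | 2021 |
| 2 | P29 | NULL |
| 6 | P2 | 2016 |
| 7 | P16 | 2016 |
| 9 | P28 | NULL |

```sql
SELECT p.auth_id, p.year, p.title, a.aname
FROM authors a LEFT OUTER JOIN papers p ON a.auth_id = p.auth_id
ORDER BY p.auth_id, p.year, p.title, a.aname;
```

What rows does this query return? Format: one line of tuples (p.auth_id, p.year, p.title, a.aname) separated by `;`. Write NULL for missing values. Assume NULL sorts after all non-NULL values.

(1, 2017, P16, Frank); (9, NULL, P28, Mona); (9, NULL, P28, Sara); (NULL, NULL, NULL, Alice); (NULL, NULL, NULL, Ivan); (NULL, NULL, NULL, Zane)

LEFT JOIN keeps every row from `authors`; unmatched rows get NULL for `papers`'s columns.
Matching on a.auth_id = p.auth_id. A NULL in a compared column never satisfies the condition.
- a[0] auth_id=NULL → no match; kept with NULLs on the p side.
- a[1] auth_id=4 → no match; kept with NULLs on the p side.
- a[2] auth_id=9 → 1 match(es) in p → 1 row(s).
- a[3] auth_id=4 → no match; kept with NULLs on the p side.
- a[4] auth_id=1 → 1 match(es) in p → 1 row(s).
- a[5] auth_id=9 → 1 match(es) in p → 1 row(s).
After projecting and ordering:
p.auth_id | p.year | p.title | a.aname
1 | 2017 | P16 | Frank
9 | NULL | P28 | Mona
9 | NULL | P28 | Sara
NULL | NULL | NULL | Alice
NULL | NULL | NULL | Ivan
NULL | NULL | NULL | Zane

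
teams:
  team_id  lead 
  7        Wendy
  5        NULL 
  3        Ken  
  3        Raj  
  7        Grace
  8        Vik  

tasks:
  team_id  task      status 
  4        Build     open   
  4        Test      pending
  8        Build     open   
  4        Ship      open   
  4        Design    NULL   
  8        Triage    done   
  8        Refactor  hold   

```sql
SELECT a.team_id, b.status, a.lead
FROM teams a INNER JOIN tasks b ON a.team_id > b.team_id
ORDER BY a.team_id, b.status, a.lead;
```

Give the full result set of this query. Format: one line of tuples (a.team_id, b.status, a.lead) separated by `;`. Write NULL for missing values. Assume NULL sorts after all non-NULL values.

(5, open, NULL); (5, open, NULL); (5, pending, NULL); (5, NULL, NULL); (7, open, Grace); (7, open, Grace); (7, open, Wendy); (7, open, Wendy); (7, pending, Grace); (7, pending, Wendy); (7, NULL, Grace); (7, NULL, Wendy); (8, open, Vik); (8, open, Vik); (8, pending, Vik); (8, NULL, Vik)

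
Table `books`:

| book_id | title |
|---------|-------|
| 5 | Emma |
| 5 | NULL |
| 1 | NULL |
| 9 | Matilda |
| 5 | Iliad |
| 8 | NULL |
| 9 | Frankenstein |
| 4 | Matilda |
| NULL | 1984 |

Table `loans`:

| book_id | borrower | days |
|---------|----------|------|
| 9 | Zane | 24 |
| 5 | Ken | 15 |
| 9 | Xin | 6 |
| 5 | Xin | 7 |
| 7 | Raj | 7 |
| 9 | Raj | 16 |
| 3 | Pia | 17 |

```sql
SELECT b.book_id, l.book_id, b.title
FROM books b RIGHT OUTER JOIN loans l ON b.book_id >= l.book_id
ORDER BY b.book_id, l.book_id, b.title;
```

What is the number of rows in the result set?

RIGHT JOIN keeps every row from `loans`; unmatched rows get NULL for `books`'s columns.
Matching on b.book_id >= l.book_id. A NULL in a compared column never satisfies the condition.
- b (book_id=5) pairs with 3 row(s) of l.
- b (book_id=5) pairs with 3 row(s) of l.
- b (book_id=1) has no partner in l.
- b (book_id=9) pairs with 7 row(s) of l.
- b (book_id=5) pairs with 3 row(s) of l.
- b (book_id=8) pairs with 4 row(s) of l.
- b (book_id=9) pairs with 7 row(s) of l.
- b (book_id=4) pairs with 1 row(s) of l.
- b (book_id=NULL) has no partner in l.
- every l row matched at least one b row.
Total: 28 rows.

28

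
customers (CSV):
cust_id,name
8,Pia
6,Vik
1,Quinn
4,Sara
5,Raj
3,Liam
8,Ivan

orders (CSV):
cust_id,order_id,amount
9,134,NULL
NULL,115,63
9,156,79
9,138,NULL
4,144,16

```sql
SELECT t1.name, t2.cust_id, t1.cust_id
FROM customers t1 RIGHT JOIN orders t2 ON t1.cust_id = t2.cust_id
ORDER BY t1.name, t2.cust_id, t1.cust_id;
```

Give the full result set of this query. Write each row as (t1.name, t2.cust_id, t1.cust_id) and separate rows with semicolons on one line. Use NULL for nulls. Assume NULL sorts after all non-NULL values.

(Sara, 4, 4); (NULL, 9, NULL); (NULL, 9, NULL); (NULL, 9, NULL); (NULL, NULL, NULL)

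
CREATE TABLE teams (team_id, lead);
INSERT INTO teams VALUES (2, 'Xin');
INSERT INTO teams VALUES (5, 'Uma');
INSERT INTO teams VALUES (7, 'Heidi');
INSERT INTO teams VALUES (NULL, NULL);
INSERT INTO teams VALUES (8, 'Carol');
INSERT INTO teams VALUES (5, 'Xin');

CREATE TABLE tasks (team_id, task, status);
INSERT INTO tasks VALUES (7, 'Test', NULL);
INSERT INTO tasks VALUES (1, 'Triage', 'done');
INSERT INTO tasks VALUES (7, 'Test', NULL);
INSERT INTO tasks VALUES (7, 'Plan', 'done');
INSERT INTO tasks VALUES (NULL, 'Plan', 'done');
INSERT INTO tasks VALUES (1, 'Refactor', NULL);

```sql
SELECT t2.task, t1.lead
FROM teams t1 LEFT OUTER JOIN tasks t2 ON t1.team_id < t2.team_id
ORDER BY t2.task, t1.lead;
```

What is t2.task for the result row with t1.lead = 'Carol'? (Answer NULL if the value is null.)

NULL

LEFT JOIN keeps every row from `teams`; unmatched rows get NULL for `tasks`'s columns.
Matching on t1.team_id < t2.team_id. A NULL in a compared column never satisfies the condition.
- t1 row (team_id=2): matches 3 t2 row(s) → 3 output row(s).
- t1 row (team_id=5): matches 3 t2 row(s) → 3 output row(s).
- t1 row (team_id=7): no match → kept, t2 columns NULL.
- t1 row (team_id=NULL): no match → kept, t2 columns NULL.
- t1 row (team_id=8): no match → kept, t2 columns NULL.
- t1 row (team_id=5): matches 3 t2 row(s) → 3 output row(s).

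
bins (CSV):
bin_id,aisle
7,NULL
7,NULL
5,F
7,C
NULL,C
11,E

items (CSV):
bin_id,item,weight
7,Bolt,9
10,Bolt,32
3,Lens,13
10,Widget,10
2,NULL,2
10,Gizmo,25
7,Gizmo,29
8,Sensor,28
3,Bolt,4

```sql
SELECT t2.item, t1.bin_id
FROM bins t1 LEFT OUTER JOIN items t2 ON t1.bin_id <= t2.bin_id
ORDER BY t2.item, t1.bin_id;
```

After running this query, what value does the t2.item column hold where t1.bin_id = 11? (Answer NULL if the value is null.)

NULL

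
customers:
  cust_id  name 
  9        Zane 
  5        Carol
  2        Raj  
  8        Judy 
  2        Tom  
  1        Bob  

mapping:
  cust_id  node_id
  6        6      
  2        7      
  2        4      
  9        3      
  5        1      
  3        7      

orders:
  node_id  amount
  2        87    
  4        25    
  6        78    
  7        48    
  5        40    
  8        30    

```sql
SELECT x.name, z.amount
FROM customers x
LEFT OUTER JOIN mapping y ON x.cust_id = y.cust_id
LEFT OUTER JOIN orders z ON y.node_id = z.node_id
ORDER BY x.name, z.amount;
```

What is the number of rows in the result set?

8

Step 1 — x LEFT JOIN y on cust_id → 8 row(s).
Then LEFT JOIN `orders z` on node_id: each of those 8 rows is kept; rows whose y.node_id has no match in z get NULL for z's columns.
Result: 8 row(s).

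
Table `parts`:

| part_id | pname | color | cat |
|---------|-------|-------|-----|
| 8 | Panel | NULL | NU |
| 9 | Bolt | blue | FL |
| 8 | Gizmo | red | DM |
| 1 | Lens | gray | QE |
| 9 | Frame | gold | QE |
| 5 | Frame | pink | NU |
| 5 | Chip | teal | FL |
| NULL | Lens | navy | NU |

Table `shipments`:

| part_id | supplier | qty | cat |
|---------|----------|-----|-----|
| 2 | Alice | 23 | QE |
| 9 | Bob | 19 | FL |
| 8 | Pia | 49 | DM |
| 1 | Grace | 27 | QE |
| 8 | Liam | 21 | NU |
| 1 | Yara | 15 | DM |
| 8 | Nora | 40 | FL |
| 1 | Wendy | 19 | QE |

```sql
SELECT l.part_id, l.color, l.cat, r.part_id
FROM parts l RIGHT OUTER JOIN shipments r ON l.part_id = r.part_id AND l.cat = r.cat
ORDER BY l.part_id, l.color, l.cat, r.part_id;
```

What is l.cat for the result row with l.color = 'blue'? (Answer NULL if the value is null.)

FL

RIGHT JOIN keeps every row from `shipments`; unmatched rows get NULL for `parts`'s columns.
Matching on l.part_id = r.part_id AND l.cat = r.cat. A NULL in a compared column never satisfies the condition.
Matched pairs: 5; unmatched r rows kept: 3.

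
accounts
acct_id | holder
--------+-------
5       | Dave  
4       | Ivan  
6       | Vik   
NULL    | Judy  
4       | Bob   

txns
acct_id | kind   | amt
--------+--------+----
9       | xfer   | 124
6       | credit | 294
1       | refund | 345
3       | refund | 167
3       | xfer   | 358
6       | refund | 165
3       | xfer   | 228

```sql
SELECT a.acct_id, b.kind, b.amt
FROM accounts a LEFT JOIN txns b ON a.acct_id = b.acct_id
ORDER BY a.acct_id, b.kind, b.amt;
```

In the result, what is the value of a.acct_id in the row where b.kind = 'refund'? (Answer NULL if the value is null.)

6

LEFT JOIN keeps every row from `accounts`; unmatched rows get NULL for `txns`'s columns.
Matching on a.acct_id = b.acct_id. A NULL in a compared column never satisfies the condition.
- a (acct_id=5) has no partner → padded with NULL.
- a (acct_id=4) has no partner → padded with NULL.
- a (acct_id=6) pairs with 2 row(s) of b.
- a (acct_id=NULL) has no partner → padded with NULL.
- a (acct_id=4) has no partner → padded with NULL.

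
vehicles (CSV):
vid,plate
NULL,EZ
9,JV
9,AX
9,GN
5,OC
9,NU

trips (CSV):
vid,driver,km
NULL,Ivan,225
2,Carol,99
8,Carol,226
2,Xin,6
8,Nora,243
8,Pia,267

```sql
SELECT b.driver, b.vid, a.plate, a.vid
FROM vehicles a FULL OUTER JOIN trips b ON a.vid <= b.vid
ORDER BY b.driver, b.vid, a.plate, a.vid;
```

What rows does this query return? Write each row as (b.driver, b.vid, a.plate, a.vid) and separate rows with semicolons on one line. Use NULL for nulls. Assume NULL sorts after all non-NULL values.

FULL OUTER JOIN keeps every row from both sides; unmatched rows get NULL for the other side's columns.
Matching on a.vid <= b.vid. A NULL in a compared column never satisfies the condition.
- a (vid=NULL) has no partner → padded with NULL.
- a (vid=9) has no partner → padded with NULL.
- a (vid=9) has no partner → padded with NULL.
- a (vid=9) has no partner → padded with NULL.
- a (vid=5) pairs with 3 row(s) of b.
- a (vid=9) has no partner → padded with NULL.
- plus 3 unmatched b row(s), each kept with NULL a columns.

(Carol, 2, NULL, NULL); (Carol, 8, OC, 5); (Ivan, NULL, NULL, NULL); (Nora, 8, OC, 5); (Pia, 8, OC, 5); (Xin, 2, NULL, NULL); (NULL, NULL, AX, 9); (NULL, NULL, EZ, NULL); (NULL, NULL, GN, 9); (NULL, NULL, JV, 9); (NULL, NULL, NU, 9)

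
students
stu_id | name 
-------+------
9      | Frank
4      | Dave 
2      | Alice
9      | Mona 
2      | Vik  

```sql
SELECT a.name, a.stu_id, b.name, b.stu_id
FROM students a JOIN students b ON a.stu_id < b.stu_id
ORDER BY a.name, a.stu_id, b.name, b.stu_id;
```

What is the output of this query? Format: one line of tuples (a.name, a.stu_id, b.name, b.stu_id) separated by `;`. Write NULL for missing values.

INNER JOIN keeps only pairs where the ON condition holds.
Matching on a.stu_id < b.stu_id.
Matched pairs: 8.

(Alice, 2, Dave, 4); (Alice, 2, Frank, 9); (Alice, 2, Mona, 9); (Dave, 4, Frank, 9); (Dave, 4, Mona, 9); (Vik, 2, Dave, 4); (Vik, 2, Frank, 9); (Vik, 2, Mona, 9)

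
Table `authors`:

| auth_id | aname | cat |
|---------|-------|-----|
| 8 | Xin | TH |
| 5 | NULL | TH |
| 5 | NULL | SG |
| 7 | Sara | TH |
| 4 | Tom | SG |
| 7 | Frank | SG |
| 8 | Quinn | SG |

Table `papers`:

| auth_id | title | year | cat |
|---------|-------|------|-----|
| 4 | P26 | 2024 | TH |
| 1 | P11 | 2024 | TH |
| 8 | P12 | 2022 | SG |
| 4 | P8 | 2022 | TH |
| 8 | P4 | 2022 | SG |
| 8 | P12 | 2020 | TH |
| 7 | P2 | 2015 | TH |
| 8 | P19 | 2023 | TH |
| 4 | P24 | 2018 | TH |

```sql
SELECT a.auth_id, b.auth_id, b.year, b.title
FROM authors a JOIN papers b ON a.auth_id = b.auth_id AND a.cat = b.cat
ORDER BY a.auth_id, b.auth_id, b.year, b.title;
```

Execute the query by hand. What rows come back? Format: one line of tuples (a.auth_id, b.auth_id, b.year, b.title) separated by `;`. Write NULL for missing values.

(7, 7, 2015, P2); (8, 8, 2020, P12); (8, 8, 2022, P12); (8, 8, 2022, P4); (8, 8, 2023, P19)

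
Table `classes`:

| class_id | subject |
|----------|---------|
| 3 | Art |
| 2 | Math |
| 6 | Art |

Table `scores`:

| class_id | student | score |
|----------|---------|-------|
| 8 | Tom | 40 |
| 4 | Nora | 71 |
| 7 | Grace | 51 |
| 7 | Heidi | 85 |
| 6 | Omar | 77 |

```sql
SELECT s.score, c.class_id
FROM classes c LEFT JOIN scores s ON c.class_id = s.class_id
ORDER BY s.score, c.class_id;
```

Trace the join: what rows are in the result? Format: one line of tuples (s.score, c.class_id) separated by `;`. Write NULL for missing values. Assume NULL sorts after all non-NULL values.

(77, 6); (NULL, 2); (NULL, 3)

LEFT JOIN keeps every row from `classes`; unmatched rows get NULL for `scores`'s columns.
Matching on c.class_id = s.class_id.
Matched pairs: 1; unmatched c rows kept: 2.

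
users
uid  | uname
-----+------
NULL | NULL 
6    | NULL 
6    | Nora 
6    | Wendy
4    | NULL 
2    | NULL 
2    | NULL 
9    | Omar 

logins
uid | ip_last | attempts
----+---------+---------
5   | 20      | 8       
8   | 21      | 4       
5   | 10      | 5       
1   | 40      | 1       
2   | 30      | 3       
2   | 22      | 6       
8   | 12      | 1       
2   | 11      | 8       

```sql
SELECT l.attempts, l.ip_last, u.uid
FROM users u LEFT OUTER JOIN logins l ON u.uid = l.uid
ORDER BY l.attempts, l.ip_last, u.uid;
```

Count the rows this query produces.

LEFT JOIN keeps every row from `users`; unmatched rows get NULL for `logins`'s columns.
Matching on u.uid = l.uid. A NULL in a compared column never satisfies the condition.
- u[0] uid=NULL → no match; kept with NULLs on the l side.
- u[1] uid=6 → no match; kept with NULLs on the l side.
- u[2] uid=6 → no match; kept with NULLs on the l side.
- u[3] uid=6 → no match; kept with NULLs on the l side.
- u[4] uid=4 → no match; kept with NULLs on the l side.
- u[5] uid=2 → 3 match(es) in l → 3 row(s).
- u[6] uid=2 → 3 match(es) in l → 3 row(s).
- u[7] uid=9 → no match; kept with NULLs on the l side.
Total: 6 matched + 6 padded = 12 rows.

12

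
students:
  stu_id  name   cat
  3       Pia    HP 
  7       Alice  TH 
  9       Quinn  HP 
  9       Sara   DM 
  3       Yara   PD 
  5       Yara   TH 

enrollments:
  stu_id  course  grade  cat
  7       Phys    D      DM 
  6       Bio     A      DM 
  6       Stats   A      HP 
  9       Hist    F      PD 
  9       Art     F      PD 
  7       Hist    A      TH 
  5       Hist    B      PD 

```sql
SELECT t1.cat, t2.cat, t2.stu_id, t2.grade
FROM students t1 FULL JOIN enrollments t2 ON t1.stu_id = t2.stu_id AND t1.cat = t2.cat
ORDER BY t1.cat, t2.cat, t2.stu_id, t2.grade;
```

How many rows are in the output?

12

FULL OUTER JOIN keeps every row from both sides; unmatched rows get NULL for the other side's columns.
Matching on t1.stu_id = t2.stu_id AND t1.cat = t2.cat.
- t1[0] stu_id=3, cat=HP → no match; kept with NULLs on the t2 side.
- t1[1] stu_id=7, cat=TH → 1 match(es) in t2 → 1 row(s).
- t1[2] stu_id=9, cat=HP → no match; kept with NULLs on the t2 side.
- t1[3] stu_id=9, cat=DM → no match; kept with NULLs on the t2 side.
- t1[4] stu_id=3, cat=PD → no match; kept with NULLs on the t2 side.
- t1[5] stu_id=5, cat=TH → no match; kept with NULLs on the t2 side.
- 6 t2 row(s) had no t1 match → kept, t1 columns NULL.
Total: 1 matched + 11 padded = 12 rows.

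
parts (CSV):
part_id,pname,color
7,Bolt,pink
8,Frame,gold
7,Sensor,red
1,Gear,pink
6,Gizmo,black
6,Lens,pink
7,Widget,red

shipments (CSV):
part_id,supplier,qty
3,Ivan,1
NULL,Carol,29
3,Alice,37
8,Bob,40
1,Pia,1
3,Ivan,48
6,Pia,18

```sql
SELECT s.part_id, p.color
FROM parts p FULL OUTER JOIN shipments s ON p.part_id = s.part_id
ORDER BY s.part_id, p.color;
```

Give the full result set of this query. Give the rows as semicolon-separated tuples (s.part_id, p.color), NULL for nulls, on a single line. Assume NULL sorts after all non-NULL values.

(1, pink); (3, NULL); (3, NULL); (3, NULL); (6, black); (6, pink); (8, gold); (NULL, pink); (NULL, red); (NULL, red); (NULL, NULL)

FULL OUTER JOIN keeps every row from both sides; unmatched rows get NULL for the other side's columns.
Matching on p.part_id = s.part_id. A NULL in a compared column never satisfies the condition.
- part_id=7: no s row matches, row kept with s columns NULL.
- part_id=8: 1 matching s row(s), so 1 row(s) emitted.
- part_id=7: no s row matches, row kept with s columns NULL.
- part_id=1: 1 matching s row(s), so 1 row(s) emitted.
- part_id=6: 1 matching s row(s), so 1 row(s) emitted.
- part_id=6: 1 matching s row(s), so 1 row(s) emitted.
- part_id=7: no s row matches, row kept with s columns NULL.
- 4 s row(s) had no p match → kept, p columns NULL.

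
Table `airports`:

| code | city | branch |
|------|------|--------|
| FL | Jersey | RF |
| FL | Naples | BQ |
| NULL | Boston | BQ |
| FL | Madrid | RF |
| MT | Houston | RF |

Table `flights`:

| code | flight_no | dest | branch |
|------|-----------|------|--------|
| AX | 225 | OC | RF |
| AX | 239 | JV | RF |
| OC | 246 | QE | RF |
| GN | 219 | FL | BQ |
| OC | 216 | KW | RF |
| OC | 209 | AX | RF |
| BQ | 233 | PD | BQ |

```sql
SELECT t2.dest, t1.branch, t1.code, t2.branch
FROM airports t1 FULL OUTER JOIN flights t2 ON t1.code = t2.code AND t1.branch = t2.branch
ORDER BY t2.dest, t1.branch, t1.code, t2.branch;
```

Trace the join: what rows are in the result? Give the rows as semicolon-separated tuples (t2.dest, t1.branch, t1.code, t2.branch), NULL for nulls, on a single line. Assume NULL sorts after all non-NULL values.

(AX, NULL, NULL, RF); (FL, NULL, NULL, BQ); (JV, NULL, NULL, RF); (KW, NULL, NULL, RF); (OC, NULL, NULL, RF); (PD, NULL, NULL, BQ); (QE, NULL, NULL, RF); (NULL, BQ, FL, NULL); (NULL, BQ, NULL, NULL); (NULL, RF, FL, NULL); (NULL, RF, FL, NULL); (NULL, RF, MT, NULL)

FULL OUTER JOIN keeps every row from both sides; unmatched rows get NULL for the other side's columns.
Matching on t1.code = t2.code AND t1.branch = t2.branch. A NULL in a compared column never satisfies the condition.
- t1 row (code=FL, branch=RF): no match → kept, t2 columns NULL.
- t1 row (code=FL, branch=BQ): no match → kept, t2 columns NULL.
- t1 row (code=NULL, branch=BQ): no match → kept, t2 columns NULL.
- t1 row (code=FL, branch=RF): no match → kept, t2 columns NULL.
- t1 row (code=MT, branch=RF): no match → kept, t2 columns NULL.
- 7 t2 row(s) had no t1 match → kept, t1 columns NULL.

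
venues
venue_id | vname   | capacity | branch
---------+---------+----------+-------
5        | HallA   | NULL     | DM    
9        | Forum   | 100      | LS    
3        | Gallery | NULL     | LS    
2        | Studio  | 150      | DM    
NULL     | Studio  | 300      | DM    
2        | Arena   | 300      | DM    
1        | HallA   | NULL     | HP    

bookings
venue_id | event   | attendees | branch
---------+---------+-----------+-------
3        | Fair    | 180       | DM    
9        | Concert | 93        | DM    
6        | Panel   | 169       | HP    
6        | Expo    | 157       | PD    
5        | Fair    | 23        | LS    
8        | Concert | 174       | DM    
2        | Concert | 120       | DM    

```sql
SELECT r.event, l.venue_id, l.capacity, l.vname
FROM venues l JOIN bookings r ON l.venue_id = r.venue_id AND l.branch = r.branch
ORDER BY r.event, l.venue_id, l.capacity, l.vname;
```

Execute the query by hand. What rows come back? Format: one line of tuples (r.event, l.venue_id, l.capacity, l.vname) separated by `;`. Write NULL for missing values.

(Concert, 2, 150, Studio); (Concert, 2, 300, Arena)

INNER JOIN keeps only pairs where the ON condition holds.
Matching on l.venue_id = r.venue_id AND l.branch = r.branch. A NULL in a compared column never satisfies the condition.
- l (venue_id=5, branch=DM) has no partner → excluded.
- l (venue_id=9, branch=LS) has no partner → excluded.
- l (venue_id=3, branch=LS) has no partner → excluded.
- l (venue_id=2, branch=DM) pairs with 1 row(s) of r.
- l (venue_id=NULL, branch=DM) has no partner → excluded.
- l (venue_id=2, branch=DM) pairs with 1 row(s) of r.
- l (venue_id=1, branch=HP) has no partner → excluded.
After projecting and ordering:
r.event | l.venue_id | l.capacity | l.vname
Concert | 2 | 150 | Studio
Concert | 2 | 300 | Arena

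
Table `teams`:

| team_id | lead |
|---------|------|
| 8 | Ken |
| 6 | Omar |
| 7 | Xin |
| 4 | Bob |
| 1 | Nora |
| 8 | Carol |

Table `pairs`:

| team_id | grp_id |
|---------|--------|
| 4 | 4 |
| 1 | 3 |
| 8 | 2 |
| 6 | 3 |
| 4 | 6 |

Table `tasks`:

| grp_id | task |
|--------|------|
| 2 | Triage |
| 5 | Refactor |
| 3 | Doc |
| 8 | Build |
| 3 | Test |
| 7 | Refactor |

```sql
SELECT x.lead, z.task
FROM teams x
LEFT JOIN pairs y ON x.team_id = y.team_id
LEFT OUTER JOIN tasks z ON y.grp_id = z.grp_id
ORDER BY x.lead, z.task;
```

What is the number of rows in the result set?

Joins associate left-to-right: teams LEFT JOIN pairs on team_id gives 7 intermediate row(s).
Then LEFT JOIN `tasks z` on grp_id: each of those 7 rows is kept; rows whose y.grp_id has no match in z get NULL for z's columns.
Result: 9 row(s).

9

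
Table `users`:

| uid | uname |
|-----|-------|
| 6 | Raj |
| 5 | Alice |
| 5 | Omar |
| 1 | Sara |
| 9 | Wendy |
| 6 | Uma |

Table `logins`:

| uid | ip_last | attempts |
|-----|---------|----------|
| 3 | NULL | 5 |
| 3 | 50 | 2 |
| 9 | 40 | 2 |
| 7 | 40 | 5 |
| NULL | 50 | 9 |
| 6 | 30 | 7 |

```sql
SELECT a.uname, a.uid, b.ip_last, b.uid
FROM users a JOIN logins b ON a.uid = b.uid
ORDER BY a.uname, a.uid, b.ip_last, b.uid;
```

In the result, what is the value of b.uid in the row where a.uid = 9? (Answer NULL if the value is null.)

INNER JOIN keeps only pairs where the ON condition holds.
Matching on a.uid = b.uid. A NULL in a compared column never satisfies the condition.
- a (uid=6) pairs with 1 row(s) of b.
- a (uid=5) has no partner → excluded.
- a (uid=5) has no partner → excluded.
- a (uid=1) has no partner → excluded.
- a (uid=9) pairs with 1 row(s) of b.
- a (uid=6) pairs with 1 row(s) of b.

9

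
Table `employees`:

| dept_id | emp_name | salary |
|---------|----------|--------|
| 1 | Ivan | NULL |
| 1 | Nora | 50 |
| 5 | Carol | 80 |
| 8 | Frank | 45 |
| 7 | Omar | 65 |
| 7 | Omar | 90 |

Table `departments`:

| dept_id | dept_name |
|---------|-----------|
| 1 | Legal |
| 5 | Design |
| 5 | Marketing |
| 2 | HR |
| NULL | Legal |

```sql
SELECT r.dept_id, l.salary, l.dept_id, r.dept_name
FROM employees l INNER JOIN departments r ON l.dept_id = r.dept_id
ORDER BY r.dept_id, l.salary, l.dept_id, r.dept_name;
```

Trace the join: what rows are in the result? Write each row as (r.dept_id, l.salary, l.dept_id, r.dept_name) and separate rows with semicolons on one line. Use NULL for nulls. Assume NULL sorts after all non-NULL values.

(1, 50, 1, Legal); (1, NULL, 1, Legal); (5, 80, 5, Design); (5, 80, 5, Marketing)

INNER JOIN keeps only pairs where the ON condition holds.
Matching on l.dept_id = r.dept_id. A NULL in a compared column never satisfies the condition.
- l (dept_id=1) pairs with 1 row(s) of r.
- l (dept_id=1) pairs with 1 row(s) of r.
- l (dept_id=5) pairs with 2 row(s) of r.
- l (dept_id=8) has no partner → excluded.
- l (dept_id=7) has no partner → excluded.
- l (dept_id=7) has no partner → excluded.
After projecting and ordering:
r.dept_id | l.salary | l.dept_id | r.dept_name
1 | 50 | 1 | Legal
1 | NULL | 1 | Legal
5 | 80 | 5 | Design
5 | 80 | 5 | Marketing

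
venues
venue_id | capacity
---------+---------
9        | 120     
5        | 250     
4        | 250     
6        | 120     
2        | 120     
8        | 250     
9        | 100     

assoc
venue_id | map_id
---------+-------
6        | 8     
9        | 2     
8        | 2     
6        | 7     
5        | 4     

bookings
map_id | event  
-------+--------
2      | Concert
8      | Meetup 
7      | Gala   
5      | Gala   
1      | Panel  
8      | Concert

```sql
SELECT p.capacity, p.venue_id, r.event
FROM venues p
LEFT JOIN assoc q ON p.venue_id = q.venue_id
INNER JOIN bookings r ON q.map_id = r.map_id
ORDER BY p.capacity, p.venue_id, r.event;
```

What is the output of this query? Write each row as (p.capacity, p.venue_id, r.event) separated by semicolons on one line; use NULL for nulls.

Step 1 — p LEFT JOIN q on venue_id → 8 row(s).
Then INNER JOIN `bookings r` on map_id: keep only rows whose q.map_id appears in r.

(100, 9, Concert); (120, 6, Concert); (120, 6, Gala); (120, 6, Meetup); (120, 9, Concert); (250, 8, Concert)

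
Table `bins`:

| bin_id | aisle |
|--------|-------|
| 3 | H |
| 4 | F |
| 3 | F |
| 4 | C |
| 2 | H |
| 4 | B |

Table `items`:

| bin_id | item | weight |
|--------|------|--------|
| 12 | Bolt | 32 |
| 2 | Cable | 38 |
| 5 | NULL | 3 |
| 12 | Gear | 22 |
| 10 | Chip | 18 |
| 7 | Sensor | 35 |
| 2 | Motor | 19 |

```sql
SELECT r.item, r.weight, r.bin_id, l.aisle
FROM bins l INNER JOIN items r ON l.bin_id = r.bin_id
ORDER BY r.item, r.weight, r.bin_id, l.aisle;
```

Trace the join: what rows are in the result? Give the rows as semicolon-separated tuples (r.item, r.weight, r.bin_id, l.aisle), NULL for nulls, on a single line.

(Cable, 38, 2, H); (Motor, 19, 2, H)

INNER JOIN keeps only pairs where the ON condition holds.
Matching on l.bin_id = r.bin_id.
Matched pairs: 2.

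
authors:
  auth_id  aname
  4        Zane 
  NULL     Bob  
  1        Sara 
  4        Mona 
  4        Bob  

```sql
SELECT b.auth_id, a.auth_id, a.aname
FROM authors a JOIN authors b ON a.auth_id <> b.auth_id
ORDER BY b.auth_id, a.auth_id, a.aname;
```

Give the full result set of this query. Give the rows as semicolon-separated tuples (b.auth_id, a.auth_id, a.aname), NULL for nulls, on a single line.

(1, 4, Bob); (1, 4, Mona); (1, 4, Zane); (4, 1, Sara); (4, 1, Sara); (4, 1, Sara)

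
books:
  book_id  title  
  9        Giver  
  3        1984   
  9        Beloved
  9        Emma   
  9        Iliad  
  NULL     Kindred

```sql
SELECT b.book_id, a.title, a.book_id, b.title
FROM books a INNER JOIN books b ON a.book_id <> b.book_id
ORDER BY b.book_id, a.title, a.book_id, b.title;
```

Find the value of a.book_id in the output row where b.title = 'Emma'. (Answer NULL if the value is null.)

3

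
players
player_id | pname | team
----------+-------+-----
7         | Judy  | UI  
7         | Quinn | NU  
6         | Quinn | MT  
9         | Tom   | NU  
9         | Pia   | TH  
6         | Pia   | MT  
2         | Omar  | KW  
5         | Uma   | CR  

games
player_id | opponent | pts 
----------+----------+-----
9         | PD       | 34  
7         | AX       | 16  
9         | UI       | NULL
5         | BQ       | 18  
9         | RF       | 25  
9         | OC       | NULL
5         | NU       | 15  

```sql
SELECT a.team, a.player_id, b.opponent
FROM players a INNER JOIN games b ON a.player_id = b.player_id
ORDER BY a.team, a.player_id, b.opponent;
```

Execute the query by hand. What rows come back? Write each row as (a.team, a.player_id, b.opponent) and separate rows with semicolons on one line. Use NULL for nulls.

(CR, 5, BQ); (CR, 5, NU); (NU, 7, AX); (NU, 9, OC); (NU, 9, PD); (NU, 9, RF); (NU, 9, UI); (TH, 9, OC); (TH, 9, PD); (TH, 9, RF); (TH, 9, UI); (UI, 7, AX)

INNER JOIN keeps only pairs where the ON condition holds.
Matching on a.player_id = b.player_id.
Matched pairs: 12.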